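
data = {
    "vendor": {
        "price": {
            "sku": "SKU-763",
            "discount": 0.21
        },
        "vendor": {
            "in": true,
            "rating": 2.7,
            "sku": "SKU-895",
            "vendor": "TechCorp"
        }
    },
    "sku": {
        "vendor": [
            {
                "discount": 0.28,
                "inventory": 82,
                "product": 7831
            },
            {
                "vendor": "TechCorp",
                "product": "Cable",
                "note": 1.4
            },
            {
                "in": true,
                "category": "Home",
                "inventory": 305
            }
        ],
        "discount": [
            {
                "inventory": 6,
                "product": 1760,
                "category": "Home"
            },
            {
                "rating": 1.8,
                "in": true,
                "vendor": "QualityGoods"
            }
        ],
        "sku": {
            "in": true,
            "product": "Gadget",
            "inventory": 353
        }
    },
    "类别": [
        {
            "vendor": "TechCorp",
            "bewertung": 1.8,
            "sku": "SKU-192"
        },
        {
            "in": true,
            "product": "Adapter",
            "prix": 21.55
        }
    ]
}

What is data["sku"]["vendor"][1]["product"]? "Cable"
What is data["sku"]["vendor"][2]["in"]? True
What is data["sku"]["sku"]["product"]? "Gadget"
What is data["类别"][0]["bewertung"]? 1.8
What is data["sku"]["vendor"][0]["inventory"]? 82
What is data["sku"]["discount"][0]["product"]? 1760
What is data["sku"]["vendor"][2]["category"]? "Home"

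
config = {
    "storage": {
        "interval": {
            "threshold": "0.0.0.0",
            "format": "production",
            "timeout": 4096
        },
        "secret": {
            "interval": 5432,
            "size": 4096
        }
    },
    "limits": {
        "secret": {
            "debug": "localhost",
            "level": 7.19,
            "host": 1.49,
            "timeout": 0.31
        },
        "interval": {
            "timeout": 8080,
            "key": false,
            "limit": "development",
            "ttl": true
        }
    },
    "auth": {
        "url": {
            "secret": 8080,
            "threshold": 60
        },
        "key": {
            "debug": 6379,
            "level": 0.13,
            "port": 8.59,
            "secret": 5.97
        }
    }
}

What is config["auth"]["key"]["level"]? 0.13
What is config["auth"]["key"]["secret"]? 5.97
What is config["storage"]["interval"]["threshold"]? "0.0.0.0"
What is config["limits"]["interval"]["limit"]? "development"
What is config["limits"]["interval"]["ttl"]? True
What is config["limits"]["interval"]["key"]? False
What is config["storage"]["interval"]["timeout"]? 4096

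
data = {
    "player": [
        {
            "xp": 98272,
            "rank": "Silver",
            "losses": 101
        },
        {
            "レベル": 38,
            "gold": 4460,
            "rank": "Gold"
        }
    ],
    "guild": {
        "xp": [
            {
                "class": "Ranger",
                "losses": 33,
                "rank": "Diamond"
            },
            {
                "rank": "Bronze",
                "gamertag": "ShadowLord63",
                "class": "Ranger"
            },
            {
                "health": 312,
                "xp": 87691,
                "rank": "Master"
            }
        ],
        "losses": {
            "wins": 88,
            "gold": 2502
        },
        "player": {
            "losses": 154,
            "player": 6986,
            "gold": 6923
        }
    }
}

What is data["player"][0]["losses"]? 101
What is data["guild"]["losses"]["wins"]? 88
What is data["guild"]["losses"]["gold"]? 2502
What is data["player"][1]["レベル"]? 38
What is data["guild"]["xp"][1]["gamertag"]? "ShadowLord63"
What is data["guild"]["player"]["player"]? 6986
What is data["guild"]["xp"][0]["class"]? "Ranger"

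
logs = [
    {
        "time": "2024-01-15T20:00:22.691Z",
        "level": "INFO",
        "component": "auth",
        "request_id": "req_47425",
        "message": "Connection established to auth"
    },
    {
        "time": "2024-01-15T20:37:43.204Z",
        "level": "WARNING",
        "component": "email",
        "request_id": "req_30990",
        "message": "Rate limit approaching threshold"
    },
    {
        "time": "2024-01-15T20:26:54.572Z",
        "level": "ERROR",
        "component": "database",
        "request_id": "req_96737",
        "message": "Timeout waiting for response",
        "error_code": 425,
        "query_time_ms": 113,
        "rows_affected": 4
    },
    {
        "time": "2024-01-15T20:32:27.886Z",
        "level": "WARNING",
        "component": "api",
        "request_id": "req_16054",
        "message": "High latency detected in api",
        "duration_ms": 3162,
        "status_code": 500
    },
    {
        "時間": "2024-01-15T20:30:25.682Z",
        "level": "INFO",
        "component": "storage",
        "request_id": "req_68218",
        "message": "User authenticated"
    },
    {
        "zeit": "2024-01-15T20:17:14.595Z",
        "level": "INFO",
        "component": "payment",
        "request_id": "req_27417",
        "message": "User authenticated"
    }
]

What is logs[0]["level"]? "INFO"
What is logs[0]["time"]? "2024-01-15T20:00:22.691Z"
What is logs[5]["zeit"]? "2024-01-15T20:17:14.595Z"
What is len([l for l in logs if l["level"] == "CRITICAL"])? 0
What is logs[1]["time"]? "2024-01-15T20:37:43.204Z"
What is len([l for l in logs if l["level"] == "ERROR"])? 1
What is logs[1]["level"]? "WARNING"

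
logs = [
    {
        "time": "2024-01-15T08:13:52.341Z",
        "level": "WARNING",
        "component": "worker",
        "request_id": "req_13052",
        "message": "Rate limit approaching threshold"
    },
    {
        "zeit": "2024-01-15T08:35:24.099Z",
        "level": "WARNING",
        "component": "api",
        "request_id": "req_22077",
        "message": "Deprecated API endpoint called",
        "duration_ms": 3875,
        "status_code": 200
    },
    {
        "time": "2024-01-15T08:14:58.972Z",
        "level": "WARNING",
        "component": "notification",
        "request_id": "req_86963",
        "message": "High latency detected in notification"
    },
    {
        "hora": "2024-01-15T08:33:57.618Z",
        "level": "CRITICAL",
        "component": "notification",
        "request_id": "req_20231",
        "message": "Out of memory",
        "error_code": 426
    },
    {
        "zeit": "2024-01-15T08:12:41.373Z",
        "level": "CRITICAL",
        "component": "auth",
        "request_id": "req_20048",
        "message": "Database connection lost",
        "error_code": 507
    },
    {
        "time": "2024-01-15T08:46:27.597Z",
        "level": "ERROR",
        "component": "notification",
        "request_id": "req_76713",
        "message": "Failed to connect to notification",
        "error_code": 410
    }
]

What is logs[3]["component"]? "notification"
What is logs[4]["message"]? "Database connection lost"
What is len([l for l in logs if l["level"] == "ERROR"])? 1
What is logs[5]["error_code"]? 410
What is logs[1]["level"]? "WARNING"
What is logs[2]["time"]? "2024-01-15T08:14:58.972Z"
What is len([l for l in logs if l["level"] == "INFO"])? 0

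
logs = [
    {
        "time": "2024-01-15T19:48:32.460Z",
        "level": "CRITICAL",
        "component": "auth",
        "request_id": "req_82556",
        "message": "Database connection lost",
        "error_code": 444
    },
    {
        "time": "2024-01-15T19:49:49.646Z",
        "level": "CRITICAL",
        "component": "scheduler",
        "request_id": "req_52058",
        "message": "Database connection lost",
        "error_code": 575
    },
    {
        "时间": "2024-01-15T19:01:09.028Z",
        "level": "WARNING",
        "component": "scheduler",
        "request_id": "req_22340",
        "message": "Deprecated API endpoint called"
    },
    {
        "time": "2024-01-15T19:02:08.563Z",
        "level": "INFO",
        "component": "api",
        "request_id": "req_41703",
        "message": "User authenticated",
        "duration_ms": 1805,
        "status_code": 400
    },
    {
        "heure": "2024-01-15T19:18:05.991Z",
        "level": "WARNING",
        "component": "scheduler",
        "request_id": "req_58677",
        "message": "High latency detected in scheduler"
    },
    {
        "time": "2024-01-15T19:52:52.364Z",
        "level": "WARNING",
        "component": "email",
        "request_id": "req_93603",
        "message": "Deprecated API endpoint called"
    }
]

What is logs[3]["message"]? "User authenticated"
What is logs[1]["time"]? "2024-01-15T19:49:49.646Z"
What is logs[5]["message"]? "Deprecated API endpoint called"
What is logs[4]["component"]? "scheduler"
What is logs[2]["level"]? "WARNING"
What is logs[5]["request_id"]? "req_93603"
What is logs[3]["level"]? "INFO"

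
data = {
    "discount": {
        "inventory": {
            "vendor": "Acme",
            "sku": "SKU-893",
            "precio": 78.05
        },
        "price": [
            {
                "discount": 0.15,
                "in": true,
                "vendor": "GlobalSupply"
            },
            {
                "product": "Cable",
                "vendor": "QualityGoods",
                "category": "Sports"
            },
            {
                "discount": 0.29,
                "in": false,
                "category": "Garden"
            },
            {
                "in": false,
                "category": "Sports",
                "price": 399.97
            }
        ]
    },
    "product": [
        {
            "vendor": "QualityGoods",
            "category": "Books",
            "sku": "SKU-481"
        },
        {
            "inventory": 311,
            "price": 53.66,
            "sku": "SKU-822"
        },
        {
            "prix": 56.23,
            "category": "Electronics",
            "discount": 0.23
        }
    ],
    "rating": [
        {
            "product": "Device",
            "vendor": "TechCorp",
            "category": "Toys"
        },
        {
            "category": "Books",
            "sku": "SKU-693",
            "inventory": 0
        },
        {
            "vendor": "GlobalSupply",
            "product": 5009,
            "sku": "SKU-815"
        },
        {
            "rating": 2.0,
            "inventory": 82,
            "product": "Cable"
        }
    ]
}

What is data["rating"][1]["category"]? "Books"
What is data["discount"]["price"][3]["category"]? "Sports"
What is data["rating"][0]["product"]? "Device"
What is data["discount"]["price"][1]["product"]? "Cable"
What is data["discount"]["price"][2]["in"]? False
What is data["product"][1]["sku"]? "SKU-822"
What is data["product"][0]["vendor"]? "QualityGoods"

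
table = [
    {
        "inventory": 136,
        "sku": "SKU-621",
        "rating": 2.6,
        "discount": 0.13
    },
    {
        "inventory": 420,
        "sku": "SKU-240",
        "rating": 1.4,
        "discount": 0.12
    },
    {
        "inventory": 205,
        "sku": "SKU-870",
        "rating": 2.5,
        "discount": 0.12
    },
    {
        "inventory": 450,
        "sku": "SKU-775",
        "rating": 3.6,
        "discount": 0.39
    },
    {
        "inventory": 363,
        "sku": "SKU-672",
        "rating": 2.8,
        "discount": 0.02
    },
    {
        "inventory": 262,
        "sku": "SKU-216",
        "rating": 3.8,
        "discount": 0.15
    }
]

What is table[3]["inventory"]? 450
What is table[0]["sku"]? "SKU-621"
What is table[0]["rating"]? 2.6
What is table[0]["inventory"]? 136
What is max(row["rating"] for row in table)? 3.8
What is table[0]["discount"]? 0.13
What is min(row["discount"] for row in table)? 0.02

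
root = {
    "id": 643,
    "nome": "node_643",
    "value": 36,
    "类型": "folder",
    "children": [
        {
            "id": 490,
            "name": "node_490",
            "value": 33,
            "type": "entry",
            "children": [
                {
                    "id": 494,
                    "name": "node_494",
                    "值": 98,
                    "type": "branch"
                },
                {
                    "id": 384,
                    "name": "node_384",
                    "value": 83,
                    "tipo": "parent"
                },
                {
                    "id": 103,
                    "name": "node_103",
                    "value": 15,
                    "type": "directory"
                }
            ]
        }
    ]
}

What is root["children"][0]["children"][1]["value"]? 83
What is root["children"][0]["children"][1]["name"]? "node_384"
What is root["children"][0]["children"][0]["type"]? "branch"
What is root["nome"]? "node_643"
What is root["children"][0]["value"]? 33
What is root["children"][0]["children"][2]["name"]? "node_103"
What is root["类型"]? "folder"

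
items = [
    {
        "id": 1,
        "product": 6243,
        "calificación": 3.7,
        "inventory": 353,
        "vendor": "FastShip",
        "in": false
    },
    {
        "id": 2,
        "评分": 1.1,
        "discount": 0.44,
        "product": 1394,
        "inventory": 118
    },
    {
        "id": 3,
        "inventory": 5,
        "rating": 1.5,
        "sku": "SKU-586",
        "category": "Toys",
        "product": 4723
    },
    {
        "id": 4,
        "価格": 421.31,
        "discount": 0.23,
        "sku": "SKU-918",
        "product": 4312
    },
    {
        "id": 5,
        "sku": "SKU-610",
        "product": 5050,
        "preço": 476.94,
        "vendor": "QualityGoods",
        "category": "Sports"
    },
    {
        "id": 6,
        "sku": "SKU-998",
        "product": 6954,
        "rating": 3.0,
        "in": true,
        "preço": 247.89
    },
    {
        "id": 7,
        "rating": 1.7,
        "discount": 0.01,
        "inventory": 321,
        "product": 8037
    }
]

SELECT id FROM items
[1, 2, 3, 4, 5, 6, 7]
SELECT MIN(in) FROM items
False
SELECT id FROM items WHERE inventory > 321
[1]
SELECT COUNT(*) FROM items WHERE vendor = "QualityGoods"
1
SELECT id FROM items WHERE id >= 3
[3, 4, 5, 6, 7]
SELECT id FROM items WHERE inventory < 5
[]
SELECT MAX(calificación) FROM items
3.7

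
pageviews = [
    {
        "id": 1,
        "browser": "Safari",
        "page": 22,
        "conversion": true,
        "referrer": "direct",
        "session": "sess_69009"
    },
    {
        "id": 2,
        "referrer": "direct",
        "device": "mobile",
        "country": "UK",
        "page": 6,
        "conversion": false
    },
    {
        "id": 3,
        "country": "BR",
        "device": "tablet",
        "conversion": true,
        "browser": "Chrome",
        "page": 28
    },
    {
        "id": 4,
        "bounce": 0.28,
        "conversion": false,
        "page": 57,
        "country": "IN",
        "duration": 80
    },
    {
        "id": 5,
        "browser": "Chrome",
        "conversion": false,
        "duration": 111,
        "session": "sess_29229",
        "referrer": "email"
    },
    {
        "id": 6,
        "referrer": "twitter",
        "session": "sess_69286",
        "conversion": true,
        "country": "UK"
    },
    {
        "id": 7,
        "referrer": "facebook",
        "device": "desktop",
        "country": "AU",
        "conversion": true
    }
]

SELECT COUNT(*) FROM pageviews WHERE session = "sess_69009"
1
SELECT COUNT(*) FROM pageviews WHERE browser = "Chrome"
2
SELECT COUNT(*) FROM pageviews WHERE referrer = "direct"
2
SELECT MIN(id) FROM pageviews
1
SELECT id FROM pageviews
[1, 2, 3, 4, 5, 6, 7]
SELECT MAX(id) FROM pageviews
7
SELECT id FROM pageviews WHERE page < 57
[1, 2, 3]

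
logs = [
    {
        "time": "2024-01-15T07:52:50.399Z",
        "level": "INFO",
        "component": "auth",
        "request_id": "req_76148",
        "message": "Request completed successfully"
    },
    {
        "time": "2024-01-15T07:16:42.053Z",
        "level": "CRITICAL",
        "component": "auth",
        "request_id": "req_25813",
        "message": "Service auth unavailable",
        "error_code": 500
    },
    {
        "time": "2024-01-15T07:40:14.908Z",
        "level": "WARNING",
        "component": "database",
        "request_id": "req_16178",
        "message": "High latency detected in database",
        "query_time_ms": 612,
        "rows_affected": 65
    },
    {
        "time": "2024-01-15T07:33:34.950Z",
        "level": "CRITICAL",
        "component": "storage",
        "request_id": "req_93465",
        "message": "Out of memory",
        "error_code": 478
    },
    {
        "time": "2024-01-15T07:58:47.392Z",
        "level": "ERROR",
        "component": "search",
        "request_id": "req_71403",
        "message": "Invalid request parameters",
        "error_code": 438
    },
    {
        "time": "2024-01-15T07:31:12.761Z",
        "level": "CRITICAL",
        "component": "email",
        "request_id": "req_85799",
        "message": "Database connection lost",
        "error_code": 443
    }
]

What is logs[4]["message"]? "Invalid request parameters"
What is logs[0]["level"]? "INFO"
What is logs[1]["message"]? "Service auth unavailable"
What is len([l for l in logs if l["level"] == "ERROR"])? 1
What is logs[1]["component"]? "auth"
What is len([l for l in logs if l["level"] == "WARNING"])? 1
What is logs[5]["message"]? "Database connection lost"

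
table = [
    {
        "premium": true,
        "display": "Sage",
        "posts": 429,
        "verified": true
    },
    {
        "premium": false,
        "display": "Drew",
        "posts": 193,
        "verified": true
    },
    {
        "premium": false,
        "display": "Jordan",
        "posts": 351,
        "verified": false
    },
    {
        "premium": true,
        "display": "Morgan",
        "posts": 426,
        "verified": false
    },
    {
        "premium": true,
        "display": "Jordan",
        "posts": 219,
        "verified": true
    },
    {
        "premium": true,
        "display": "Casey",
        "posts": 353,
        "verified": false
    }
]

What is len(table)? 6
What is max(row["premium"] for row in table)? True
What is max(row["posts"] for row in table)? 429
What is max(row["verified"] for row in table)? True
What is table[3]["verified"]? False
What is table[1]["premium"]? False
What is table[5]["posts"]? 353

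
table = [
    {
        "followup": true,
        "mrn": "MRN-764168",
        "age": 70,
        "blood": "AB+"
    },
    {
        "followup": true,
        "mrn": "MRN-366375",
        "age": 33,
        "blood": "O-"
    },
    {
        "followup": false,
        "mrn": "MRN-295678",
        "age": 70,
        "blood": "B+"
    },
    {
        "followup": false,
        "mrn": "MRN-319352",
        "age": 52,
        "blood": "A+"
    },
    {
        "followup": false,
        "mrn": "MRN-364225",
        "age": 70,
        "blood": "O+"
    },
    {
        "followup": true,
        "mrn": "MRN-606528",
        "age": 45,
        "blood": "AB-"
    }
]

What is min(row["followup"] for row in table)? False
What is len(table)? 6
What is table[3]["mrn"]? "MRN-319352"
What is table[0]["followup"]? True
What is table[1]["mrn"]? "MRN-366375"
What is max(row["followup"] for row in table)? True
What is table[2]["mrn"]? "MRN-295678"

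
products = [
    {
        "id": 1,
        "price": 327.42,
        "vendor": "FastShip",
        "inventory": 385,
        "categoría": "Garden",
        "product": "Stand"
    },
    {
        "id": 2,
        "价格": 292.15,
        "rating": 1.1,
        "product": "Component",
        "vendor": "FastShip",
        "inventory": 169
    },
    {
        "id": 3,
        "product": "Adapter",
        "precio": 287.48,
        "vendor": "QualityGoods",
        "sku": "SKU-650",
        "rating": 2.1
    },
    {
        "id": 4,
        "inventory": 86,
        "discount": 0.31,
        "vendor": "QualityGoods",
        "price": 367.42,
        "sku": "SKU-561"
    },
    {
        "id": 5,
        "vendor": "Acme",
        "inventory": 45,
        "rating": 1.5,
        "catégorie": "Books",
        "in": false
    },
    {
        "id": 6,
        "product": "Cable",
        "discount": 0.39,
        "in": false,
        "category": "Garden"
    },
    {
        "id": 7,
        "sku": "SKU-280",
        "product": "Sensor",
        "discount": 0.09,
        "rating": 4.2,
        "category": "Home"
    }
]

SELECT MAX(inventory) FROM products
385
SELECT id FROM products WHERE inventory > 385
[]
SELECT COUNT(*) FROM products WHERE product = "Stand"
1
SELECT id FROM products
[1, 2, 3, 4, 5, 6, 7]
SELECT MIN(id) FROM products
1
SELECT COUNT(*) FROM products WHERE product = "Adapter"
1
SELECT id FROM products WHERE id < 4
[1, 2, 3]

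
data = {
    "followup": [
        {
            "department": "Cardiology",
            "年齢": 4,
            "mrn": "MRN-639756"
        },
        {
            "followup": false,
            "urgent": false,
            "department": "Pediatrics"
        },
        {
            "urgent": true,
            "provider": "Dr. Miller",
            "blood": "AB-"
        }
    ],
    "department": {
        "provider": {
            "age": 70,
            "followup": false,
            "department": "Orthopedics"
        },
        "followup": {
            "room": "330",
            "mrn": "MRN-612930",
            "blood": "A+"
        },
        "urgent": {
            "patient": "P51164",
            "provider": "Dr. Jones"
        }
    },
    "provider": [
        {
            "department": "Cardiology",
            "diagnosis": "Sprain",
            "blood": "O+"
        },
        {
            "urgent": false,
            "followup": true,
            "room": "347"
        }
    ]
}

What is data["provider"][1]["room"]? "347"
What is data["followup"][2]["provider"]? "Dr. Miller"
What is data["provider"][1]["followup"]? True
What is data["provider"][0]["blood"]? "O+"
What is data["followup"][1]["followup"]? False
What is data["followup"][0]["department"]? "Cardiology"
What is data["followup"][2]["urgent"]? True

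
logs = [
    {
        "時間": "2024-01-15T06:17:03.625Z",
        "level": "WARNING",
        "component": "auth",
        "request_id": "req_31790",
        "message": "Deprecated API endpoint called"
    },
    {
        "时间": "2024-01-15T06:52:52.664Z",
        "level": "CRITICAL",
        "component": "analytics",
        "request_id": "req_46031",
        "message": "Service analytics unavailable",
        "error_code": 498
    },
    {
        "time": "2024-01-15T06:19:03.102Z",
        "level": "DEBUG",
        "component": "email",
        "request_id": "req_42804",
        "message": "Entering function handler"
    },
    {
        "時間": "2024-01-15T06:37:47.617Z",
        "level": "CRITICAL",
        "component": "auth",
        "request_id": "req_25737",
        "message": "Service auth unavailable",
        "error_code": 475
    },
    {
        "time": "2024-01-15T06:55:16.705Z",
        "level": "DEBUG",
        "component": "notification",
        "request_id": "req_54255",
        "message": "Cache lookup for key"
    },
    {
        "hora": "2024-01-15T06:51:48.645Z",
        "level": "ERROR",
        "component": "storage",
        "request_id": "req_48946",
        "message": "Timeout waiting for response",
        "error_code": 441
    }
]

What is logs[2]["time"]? "2024-01-15T06:19:03.102Z"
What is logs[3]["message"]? "Service auth unavailable"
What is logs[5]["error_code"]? 441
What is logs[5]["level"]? "ERROR"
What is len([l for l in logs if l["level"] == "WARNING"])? 1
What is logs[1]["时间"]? "2024-01-15T06:52:52.664Z"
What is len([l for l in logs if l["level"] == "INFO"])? 0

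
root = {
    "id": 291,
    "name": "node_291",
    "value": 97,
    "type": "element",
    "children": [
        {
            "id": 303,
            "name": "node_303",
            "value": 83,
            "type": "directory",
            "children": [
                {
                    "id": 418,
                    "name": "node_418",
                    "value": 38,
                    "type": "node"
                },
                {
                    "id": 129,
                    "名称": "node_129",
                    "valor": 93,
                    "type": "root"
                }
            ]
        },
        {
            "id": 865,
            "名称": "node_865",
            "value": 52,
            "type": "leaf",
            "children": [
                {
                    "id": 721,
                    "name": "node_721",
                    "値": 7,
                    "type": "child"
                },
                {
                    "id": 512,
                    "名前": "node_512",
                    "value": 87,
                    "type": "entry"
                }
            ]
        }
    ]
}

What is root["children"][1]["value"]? 52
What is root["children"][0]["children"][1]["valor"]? 93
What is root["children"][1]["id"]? 865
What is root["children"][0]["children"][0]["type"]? "node"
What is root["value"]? 97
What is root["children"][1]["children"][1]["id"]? 512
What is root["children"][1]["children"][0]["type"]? "child"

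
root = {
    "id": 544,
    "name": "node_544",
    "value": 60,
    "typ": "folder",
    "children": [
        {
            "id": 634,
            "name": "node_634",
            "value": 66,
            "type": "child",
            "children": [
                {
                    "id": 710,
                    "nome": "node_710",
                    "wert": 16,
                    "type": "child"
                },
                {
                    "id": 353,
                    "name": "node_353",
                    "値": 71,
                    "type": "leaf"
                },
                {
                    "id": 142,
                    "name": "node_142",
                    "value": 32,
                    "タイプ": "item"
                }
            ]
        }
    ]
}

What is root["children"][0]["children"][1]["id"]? 353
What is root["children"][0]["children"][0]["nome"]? "node_710"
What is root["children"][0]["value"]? 66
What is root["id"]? 544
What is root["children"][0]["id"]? 634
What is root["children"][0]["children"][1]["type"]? "leaf"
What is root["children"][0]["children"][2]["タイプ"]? "item"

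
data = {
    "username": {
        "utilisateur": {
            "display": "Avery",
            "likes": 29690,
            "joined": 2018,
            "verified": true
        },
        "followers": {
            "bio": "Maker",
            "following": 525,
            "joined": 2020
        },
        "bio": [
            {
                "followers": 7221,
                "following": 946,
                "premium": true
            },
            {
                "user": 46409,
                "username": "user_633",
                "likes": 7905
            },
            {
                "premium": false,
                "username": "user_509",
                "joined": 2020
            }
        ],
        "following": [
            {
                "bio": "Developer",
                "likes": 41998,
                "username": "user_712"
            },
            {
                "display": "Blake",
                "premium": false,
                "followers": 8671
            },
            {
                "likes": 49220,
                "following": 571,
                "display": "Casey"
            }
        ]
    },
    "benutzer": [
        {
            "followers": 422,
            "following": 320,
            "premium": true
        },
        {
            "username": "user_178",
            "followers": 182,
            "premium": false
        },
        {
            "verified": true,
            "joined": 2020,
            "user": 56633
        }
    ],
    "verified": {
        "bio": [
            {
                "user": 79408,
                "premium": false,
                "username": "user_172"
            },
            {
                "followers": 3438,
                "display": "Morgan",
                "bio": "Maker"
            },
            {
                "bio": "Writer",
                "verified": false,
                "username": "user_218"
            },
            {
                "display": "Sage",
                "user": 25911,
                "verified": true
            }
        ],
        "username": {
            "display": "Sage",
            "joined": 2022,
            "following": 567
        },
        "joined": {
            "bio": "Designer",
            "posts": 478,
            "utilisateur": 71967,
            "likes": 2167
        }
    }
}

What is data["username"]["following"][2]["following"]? 571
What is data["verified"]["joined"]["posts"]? 478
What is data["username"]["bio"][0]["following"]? 946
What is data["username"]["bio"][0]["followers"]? 7221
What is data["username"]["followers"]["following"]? 525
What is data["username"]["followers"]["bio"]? "Maker"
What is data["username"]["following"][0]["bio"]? "Developer"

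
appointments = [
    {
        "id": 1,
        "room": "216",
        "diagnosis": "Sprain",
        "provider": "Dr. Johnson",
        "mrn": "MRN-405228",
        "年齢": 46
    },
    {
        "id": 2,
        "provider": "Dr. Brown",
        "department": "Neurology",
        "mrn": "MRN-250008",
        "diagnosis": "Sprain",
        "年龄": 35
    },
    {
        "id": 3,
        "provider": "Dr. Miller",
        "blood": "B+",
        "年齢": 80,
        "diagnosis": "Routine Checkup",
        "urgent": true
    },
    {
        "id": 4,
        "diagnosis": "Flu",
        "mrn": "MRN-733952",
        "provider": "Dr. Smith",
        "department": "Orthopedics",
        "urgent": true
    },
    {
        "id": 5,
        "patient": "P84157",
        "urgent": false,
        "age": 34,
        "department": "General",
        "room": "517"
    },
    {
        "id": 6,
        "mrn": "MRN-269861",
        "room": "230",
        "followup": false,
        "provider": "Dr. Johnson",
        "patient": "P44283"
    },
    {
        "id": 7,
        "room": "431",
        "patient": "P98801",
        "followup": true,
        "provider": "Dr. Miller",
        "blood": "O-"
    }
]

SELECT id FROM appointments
[1, 2, 3, 4, 5, 6, 7]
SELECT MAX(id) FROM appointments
7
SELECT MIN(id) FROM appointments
1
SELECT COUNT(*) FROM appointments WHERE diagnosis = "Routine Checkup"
1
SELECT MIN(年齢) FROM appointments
46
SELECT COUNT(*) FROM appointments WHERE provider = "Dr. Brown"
1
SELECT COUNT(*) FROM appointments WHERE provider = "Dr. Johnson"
2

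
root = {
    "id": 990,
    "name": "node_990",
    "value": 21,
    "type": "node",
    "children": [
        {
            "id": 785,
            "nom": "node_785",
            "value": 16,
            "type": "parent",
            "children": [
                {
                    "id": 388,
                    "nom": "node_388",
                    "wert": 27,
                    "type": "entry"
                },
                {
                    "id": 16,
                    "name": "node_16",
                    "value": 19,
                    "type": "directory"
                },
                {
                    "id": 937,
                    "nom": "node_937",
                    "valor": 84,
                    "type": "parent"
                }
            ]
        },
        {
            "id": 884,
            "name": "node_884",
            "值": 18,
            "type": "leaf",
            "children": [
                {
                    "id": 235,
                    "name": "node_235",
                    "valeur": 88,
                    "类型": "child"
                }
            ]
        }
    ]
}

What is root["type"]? "node"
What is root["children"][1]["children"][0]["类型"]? "child"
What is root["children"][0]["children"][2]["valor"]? 84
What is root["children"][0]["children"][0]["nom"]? "node_388"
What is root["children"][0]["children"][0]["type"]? "entry"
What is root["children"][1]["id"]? 884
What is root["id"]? 990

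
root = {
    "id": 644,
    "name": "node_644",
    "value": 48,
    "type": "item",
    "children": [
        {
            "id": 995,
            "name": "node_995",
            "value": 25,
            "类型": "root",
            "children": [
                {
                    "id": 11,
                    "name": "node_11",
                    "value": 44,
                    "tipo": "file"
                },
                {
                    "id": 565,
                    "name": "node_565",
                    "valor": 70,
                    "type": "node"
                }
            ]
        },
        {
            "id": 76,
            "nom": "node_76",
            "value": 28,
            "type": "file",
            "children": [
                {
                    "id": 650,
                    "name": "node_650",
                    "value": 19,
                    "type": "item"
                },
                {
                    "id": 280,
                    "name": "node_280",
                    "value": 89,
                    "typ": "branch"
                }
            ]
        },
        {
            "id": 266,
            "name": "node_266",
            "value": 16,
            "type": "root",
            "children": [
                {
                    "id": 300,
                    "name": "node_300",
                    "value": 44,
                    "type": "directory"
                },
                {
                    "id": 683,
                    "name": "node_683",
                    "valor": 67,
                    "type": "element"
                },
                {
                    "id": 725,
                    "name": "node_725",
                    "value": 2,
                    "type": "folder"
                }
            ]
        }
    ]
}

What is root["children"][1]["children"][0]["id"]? 650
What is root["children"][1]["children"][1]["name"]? "node_280"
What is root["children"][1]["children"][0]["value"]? 19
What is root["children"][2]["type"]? "root"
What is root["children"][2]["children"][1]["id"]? 683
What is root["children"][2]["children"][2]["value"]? 2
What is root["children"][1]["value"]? 28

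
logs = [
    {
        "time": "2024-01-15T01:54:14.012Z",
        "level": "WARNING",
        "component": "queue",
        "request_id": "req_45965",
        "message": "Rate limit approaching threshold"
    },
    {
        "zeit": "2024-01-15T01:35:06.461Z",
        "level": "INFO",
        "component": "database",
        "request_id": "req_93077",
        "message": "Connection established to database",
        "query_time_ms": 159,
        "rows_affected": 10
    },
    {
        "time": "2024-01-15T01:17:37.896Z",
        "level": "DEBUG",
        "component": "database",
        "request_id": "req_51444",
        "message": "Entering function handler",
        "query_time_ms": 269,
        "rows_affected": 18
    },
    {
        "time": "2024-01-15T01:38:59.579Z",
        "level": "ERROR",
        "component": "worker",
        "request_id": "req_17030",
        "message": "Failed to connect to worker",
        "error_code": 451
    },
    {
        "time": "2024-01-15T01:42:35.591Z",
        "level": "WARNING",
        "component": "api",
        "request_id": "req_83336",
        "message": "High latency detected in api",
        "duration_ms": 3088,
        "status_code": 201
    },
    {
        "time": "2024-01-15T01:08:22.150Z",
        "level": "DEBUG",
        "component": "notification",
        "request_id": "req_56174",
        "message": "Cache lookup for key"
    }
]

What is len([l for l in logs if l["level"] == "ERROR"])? 1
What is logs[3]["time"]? "2024-01-15T01:38:59.579Z"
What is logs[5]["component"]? "notification"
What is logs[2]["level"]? "DEBUG"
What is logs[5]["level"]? "DEBUG"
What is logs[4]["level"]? "WARNING"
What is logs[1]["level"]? "INFO"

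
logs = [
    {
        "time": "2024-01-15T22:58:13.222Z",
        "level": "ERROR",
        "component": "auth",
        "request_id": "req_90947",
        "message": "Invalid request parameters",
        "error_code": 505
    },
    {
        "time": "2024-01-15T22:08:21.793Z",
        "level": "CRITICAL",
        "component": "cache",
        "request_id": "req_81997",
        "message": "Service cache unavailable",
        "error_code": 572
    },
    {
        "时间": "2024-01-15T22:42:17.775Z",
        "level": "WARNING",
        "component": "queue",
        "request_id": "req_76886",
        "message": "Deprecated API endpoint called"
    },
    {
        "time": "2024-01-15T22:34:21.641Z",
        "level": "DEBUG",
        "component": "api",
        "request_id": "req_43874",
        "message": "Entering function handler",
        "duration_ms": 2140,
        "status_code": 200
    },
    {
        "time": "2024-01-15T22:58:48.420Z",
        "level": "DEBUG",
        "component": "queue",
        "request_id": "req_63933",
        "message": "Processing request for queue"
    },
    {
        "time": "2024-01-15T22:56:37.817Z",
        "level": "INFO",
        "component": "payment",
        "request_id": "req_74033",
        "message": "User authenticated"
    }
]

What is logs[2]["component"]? "queue"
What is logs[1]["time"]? "2024-01-15T22:08:21.793Z"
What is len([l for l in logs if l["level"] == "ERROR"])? 1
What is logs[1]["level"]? "CRITICAL"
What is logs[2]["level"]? "WARNING"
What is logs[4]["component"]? "queue"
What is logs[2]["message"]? "Deprecated API endpoint called"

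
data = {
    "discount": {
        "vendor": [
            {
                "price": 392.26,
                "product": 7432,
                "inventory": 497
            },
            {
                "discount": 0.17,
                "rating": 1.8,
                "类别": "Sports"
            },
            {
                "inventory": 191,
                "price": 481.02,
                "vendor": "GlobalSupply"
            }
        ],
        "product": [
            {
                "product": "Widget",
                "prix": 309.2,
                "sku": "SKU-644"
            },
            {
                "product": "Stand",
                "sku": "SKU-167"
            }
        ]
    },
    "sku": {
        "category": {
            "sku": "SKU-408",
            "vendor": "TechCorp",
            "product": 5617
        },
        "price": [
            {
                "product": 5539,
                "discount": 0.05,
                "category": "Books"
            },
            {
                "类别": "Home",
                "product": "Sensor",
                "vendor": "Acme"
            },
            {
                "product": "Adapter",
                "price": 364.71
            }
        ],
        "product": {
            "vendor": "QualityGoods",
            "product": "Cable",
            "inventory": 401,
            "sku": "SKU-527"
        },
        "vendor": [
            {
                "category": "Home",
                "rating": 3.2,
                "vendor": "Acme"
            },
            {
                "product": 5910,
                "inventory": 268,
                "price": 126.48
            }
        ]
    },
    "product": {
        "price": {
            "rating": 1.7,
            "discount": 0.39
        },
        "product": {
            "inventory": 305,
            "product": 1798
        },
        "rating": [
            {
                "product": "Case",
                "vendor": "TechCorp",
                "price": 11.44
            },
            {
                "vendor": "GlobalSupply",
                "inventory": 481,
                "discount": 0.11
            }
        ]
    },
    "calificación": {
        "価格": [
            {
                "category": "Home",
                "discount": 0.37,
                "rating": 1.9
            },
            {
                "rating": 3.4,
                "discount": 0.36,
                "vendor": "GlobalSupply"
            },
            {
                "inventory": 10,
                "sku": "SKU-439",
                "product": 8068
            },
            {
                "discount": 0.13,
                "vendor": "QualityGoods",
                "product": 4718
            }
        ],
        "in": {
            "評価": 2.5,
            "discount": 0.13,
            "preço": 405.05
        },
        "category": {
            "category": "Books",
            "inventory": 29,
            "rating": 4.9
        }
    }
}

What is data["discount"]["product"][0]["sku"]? "SKU-644"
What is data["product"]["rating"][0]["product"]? "Case"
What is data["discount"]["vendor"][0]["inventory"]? 497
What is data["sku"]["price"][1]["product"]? "Sensor"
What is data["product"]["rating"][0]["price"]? 11.44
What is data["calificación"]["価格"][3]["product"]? 4718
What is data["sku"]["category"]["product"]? 5617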